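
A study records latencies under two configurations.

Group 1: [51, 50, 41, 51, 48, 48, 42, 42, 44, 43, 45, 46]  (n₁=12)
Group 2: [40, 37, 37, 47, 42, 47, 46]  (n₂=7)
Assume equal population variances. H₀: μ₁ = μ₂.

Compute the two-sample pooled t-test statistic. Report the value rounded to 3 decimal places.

x̄₁=45.917, s₁=3.630, n₁=12
x̄₂=42.286, s₂=4.461, n₂=7
s_p² = [11·3.630² + 6·4.461²]/17 = 15.5497
SE = √(s_p²·(1/12+1/7)) = 1.8754
t = (45.917−42.286)/1.8754 = 1.9361
df = 17

test statistic = 1.936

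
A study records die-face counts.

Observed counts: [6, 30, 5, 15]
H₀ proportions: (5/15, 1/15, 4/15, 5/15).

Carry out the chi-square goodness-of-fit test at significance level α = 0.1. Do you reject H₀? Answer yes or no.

reject H₀: yes

n = 56; E_i = n·p_i = [18.67, 3.73, 14.93, 18.67]
χ² = (6−18.67)²/18.67 + (30−3.73)²/3.73 + (5−14.93)²/14.93 + (15−18.67)²/18.67 = 200.7277
df = 3
p-value (upper-tail) = 0.00000
At α=0.1: p < α → reject H₀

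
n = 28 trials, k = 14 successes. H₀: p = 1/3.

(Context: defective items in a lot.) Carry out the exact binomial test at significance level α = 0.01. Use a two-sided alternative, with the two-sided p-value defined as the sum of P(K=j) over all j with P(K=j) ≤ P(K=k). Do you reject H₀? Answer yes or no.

Exact binomial: n=28, k=14, p₀=1/3=0.3333
P(X=j) = C(n,j)·p₀^j·(1−p₀)^(n−j); p = Σ P(X=j) over j with P(X=j) ≤ P(X=14)
p-value (two-sided) = 0.07140
At α=0.01: p ≥ α → fail to reject H₀

reject H₀: no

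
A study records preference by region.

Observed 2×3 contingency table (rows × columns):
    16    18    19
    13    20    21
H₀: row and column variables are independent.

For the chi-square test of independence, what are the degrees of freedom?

degrees of freedom = 2

df = (r−1)(c−1) = (2−1)·(3−1) = 2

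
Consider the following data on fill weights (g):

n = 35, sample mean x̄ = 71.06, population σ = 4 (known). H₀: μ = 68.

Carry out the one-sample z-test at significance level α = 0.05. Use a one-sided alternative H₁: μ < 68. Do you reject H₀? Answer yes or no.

SE = σ/√n = 4/√35 = 0.6761
z = (x̄−μ₀)/SE = (71.06−68)/0.6761 = 4.5258
p-value (one-sided, H₁ less) = 1.00000
At α=0.05: p ≥ α → fail to reject H₀

reject H₀: no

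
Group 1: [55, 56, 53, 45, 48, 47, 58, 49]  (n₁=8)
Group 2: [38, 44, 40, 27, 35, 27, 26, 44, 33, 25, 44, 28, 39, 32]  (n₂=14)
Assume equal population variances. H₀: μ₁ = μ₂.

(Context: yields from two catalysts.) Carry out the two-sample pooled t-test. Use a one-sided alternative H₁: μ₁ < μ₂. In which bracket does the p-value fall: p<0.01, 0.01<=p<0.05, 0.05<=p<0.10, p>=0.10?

p-value bracket: p>=0.10

x̄₁=51.375, s₁=4.749, n₁=8
x̄₂=34.429, s₂=7.122, n₂=14
s_p² = [7·4.749² + 13·7.122²]/20 = 40.8652
SE = √(s_p²·(1/8+1/14)) = 2.8332
t = (51.375−34.429)/2.8332 = 5.9813
df = 20
p-value (one-sided, H₁ less) = 1.00000
→ bracket: p>=0.10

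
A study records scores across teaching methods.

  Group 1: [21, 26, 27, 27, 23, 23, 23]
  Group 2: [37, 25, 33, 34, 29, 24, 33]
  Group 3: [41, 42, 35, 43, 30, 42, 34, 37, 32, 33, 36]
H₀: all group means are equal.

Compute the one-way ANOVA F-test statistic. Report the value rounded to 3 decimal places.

Group means [24.29, 30.71, 36.82], grand mean 31.600
SSB = Σnᵢ(x̄ᵢ−x̄)² = 679.506; SSW = ΣΣ(x−x̄ᵢ)² = 380.494
MSB = 679.506/2 = 339.7532; MSW = 380.494/22 = 17.2952
F = MSB/MSW = 19.6444
df = (2, 22)

test statistic = 19.644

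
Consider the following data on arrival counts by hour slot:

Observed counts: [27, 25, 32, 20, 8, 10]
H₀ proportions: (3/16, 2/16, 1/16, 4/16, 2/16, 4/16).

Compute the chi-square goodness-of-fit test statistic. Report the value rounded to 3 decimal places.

n = 122; E_i = n·p_i = [22.88, 15.25, 7.62, 30.50, 15.25, 30.50]
χ² = (27−22.88)²/22.88 + (25−15.25)²/15.25 + (32−7.62)²/7.62 + (20−30.50)²/30.50 + (8−15.25)²/15.25 + (10−30.50)²/30.50 = 105.7377
df = 5

test statistic = 105.738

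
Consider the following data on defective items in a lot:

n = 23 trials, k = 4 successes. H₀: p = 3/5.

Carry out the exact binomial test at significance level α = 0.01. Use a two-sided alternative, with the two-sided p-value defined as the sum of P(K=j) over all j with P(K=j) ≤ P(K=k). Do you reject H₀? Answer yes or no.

Exact binomial: n=23, k=4, p₀=3/5=0.6000
P(X=j) = C(n,j)·p₀^j·(1−p₀)^(n−j); p = Σ P(X=j) over j with P(X=j) ≤ P(X=4)
p-value (two-sided) = 0.00004
At α=0.01: p < α → reject H₀

reject H₀: yes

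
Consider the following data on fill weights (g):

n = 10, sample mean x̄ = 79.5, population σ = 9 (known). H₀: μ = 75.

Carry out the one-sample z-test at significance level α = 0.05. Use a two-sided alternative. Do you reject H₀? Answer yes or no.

reject H₀: no

SE = σ/√n = 9/√10 = 2.8460
z = (x̄−μ₀)/SE = (79.5−75)/2.8460 = 1.5811
p-value (two-sided) = 0.11385
At α=0.05: p ≥ α → fail to reject H₀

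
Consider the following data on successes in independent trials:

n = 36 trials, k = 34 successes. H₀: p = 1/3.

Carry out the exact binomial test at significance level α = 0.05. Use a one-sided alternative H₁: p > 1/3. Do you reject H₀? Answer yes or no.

Exact binomial: n=36, k=34, p₀=1/3=0.3333
P(X≥34) from Σ C(n,i)·p₀^i·(1−p₀)^(n−i)
p-value (one-sided, H₁ greater) = 0.00000
At α=0.05: p < α → reject H₀

reject H₀: yes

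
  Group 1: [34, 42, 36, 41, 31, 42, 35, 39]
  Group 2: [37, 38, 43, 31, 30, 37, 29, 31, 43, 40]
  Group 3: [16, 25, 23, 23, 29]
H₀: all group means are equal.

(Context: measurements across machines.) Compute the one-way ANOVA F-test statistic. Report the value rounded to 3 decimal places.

Group means [37.50, 35.90, 23.20], grand mean 33.696
SSB = Σnᵢ(x̄ᵢ−x̄)² = 715.170; SSW = ΣΣ(x−x̄ᵢ)² = 461.700
MSB = 715.170/2 = 357.5848; MSW = 461.700/20 = 23.0850
F = MSB/MSW = 15.4899
df = (2, 20)

test statistic = 15.490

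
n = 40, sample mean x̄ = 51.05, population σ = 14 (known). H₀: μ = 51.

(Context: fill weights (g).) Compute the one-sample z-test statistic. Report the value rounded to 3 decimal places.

SE = σ/√n = 14/√40 = 2.2136
z = (x̄−μ₀)/SE = (51.05−51)/2.2136 = 0.0226

test statistic = 0.023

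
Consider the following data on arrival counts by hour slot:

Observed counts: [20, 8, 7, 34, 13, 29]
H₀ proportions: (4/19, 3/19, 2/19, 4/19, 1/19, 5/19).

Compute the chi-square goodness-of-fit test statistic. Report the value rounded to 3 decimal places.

n = 111; E_i = n·p_i = [23.37, 17.53, 11.68, 23.37, 5.84, 29.21]
χ² = (20−23.37)²/23.37 + (8−17.53)²/17.53 + (7−11.68)²/11.68 + (34−23.37)²/23.37 + (13−5.84)²/5.84 + (29−29.21)²/29.21 = 21.1498
df = 5

test statistic = 21.150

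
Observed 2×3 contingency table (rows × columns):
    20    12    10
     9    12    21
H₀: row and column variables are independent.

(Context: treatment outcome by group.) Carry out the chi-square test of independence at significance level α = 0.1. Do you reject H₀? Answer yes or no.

reject H₀: yes

Row totals [42, 42], col totals [29, 24, 31], n=84
χ² = (20−14.50)²/14.50 + (12−12.00)²/12.00 + (10−15.50)²/15.50 + (9−14.50)²/14.50 + (12−12.00)²/12.00 + (21−15.50)²/15.50 = 8.0756
df = 2
p-value (upper-tail) = 0.01764
At α=0.1: p < α → reject H₀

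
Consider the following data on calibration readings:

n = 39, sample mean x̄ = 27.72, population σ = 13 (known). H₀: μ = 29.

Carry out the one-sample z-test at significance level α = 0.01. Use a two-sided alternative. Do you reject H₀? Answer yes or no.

reject H₀: no

SE = σ/√n = 13/√39 = 2.0817
z = (x̄−μ₀)/SE = (27.72−29)/2.0817 = -0.6149
p-value (two-sided) = 0.53863
At α=0.01: p ≥ α → fail to reject H₀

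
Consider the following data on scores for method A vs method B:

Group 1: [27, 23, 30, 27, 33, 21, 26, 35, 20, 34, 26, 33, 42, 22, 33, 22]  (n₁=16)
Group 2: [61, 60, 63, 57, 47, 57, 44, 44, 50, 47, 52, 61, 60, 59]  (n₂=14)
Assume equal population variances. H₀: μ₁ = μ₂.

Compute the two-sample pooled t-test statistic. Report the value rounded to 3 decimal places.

test statistic = -10.933

x̄₁=28.375, s₁=6.206, n₁=16
x̄₂=54.429, s₂=6.847, n₂=14
s_p² = [15·6.206² + 13·6.847²]/28 = 42.3992
SE = √(s_p²·(1/16+1/14)) = 2.3830
t = (28.375−54.429)/2.3830 = -10.9333
df = 28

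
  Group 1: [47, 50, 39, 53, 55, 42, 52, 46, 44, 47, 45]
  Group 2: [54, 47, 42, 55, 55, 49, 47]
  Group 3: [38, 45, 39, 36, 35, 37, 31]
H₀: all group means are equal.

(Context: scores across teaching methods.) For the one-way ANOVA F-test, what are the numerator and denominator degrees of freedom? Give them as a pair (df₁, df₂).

degrees of freedom = [2, 22]

k = 3 groups, N = 25 total
df = (k−1, N−k) = (3−1, 25−3) = (2, 22)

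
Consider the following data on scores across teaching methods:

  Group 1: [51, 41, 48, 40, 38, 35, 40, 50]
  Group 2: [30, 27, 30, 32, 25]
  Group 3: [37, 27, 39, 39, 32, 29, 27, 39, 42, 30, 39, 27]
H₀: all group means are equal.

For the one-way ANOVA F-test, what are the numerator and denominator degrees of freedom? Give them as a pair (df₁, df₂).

degrees of freedom = [2, 22]

k = 3 groups, N = 25 total
df = (k−1, N−k) = (3−1, 25−3) = (2, 22)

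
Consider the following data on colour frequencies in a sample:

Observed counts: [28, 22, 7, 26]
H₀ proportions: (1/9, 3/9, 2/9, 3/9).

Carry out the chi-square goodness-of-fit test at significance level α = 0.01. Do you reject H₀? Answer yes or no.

reject H₀: yes

n = 83; E_i = n·p_i = [9.22, 27.67, 18.44, 27.67]
χ² = (28−9.22)²/9.22 + (22−27.67)²/27.67 + (7−18.44)²/18.44 + (26−27.67)²/27.67 = 46.5964
df = 3
p-value (upper-tail) = 0.00000
At α=0.01: p < α → reject H₀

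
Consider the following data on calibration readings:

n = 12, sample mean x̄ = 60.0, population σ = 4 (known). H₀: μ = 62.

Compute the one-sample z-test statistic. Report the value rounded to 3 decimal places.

SE = σ/√n = 4/√12 = 1.1547
z = (x̄−μ₀)/SE = (60.0−62)/1.1547 = -1.7321

test statistic = -1.732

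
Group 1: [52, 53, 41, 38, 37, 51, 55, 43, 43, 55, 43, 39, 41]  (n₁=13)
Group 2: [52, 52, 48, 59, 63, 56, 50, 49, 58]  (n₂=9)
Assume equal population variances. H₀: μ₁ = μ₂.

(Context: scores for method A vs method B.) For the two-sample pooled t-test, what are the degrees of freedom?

df = n₁ + n₂ − 2 = 13 + 9 − 2 = 20

degrees of freedom = 20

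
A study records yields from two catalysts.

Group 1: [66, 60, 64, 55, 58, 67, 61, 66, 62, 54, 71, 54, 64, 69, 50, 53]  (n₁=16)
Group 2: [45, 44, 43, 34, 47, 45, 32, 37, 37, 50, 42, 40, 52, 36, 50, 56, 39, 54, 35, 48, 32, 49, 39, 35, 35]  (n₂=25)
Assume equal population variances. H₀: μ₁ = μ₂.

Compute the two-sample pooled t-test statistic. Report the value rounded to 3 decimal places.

test statistic = 8.529

x̄₁=60.875, s₁=6.313, n₁=16
x̄₂=42.240, s₂=7.126, n₂=25
s_p² = [15·6.313² + 24·7.126²]/39 = 46.5721
SE = √(s_p²·(1/16+1/25)) = 2.1849
t = (60.875−42.240)/2.1849 = 8.5291
df = 39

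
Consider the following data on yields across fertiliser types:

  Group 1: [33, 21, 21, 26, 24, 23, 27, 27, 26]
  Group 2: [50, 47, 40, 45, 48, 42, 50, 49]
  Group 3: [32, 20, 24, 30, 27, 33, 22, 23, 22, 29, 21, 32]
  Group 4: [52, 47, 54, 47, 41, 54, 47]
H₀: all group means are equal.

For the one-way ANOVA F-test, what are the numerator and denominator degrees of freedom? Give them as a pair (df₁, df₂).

degrees of freedom = [3, 32]

k = 4 groups, N = 36 total
df = (k−1, N−k) = (4−1, 36−4) = (3, 32)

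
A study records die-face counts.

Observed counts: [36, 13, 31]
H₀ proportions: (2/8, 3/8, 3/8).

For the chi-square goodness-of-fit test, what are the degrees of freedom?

df = k − 1 = 3 − 1 = 2

degrees of freedom = 2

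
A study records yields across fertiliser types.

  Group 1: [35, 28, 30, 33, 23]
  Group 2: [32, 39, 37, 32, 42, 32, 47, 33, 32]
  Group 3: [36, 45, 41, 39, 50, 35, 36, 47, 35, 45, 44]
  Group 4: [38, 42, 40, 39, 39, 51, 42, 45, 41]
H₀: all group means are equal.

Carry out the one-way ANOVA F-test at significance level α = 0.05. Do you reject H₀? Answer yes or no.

reject H₀: yes

Group means [29.80, 36.22, 41.18, 41.89], grand mean 38.382
SSB = Σnᵢ(x̄ᵢ−x̄)² = 607.149; SSW = ΣΣ(x−x̄ᵢ)² = 738.881
MSB = 607.149/3 = 202.3829; MSW = 738.881/30 = 24.6294
F = MSB/MSW = 8.2171
df = (3, 30)
p-value (upper-tail) = 0.00039
At α=0.05: p < α → reject H₀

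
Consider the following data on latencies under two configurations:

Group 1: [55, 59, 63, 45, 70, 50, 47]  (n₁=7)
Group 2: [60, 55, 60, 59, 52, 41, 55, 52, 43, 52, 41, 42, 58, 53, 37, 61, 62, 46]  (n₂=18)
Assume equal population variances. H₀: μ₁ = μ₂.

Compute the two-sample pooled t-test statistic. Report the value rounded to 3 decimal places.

test statistic = 1.071

x̄₁=55.571, s₁=9.053, n₁=7
x̄₂=51.611, s₂=8.023, n₂=18
s_p² = [6·9.053² + 17·8.023²]/23 = 68.9562
SE = √(s_p²·(1/7+1/18)) = 3.6989
t = (55.571−51.611)/3.6989 = 1.0707
df = 23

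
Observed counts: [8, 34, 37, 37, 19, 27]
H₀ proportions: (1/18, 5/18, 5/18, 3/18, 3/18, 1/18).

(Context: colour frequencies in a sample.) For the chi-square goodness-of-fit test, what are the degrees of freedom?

degrees of freedom = 5

df = k − 1 = 6 − 1 = 5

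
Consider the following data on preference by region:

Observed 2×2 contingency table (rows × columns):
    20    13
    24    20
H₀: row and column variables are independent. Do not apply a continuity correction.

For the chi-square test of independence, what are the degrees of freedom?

degrees of freedom = 1

df = (r−1)(c−1) = (2−1)·(2−1) = 1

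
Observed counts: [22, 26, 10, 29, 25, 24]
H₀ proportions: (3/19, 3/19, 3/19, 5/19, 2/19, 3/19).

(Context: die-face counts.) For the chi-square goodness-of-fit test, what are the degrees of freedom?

df = k − 1 = 6 − 1 = 5

degrees of freedom = 5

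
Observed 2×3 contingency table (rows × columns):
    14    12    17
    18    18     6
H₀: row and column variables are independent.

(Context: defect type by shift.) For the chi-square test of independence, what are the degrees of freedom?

df = (r−1)(c−1) = (2−1)·(3−1) = 2

degrees of freedom = 2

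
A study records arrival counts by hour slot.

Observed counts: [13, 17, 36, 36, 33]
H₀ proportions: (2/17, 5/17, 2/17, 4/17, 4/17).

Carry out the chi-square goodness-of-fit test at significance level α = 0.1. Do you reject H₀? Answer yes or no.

n = 135; E_i = n·p_i = [15.88, 39.71, 15.88, 31.76, 31.76]
χ² = (13−15.88)²/15.88 + (17−39.71)²/39.71 + (36−15.88)²/15.88 + (36−31.76)²/31.76 + (33−31.76)²/31.76 = 39.6026
df = 4
p-value (upper-tail) = 0.00000
At α=0.1: p < α → reject H₀

reject H₀: yes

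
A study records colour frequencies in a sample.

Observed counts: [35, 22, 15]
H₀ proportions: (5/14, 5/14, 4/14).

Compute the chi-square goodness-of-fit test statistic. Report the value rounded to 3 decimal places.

n = 72; E_i = n·p_i = [25.71, 25.71, 20.57]
χ² = (35−25.71)²/25.71 + (22−25.71)²/25.71 + (15−20.57)²/20.57 = 5.3986
df = 2

test statistic = 5.399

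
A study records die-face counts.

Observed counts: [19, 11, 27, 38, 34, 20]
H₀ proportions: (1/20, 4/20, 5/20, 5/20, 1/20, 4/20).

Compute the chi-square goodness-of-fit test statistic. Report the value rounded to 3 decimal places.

n = 149; E_i = n·p_i = [7.45, 29.80, 37.25, 37.25, 7.45, 29.80]
χ² = (19−7.45)²/7.45 + (11−29.80)²/29.80 + (27−37.25)²/37.25 + (38−37.25)²/37.25 + (34−7.45)²/7.45 + (20−29.80)²/29.80 = 130.4430
df = 5

test statistic = 130.443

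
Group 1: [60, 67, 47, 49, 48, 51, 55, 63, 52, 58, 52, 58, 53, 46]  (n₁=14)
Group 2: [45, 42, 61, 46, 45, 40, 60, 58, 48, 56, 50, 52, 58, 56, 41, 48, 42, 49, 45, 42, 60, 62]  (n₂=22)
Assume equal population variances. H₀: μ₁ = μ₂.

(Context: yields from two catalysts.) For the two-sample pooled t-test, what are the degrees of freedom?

degrees of freedom = 34

df = n₁ + n₂ − 2 = 14 + 22 − 2 = 34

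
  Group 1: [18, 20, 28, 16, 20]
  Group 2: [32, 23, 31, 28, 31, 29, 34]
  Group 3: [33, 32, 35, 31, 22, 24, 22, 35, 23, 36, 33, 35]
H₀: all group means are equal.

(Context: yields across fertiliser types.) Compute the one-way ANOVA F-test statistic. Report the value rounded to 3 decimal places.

test statistic = 7.506

Group means [20.40, 29.71, 30.08], grand mean 27.958
SSB = Σnᵢ(x̄ᵢ−x̄)² = 361.413; SSW = ΣΣ(x−x̄ᵢ)² = 505.545
MSB = 361.413/2 = 180.7065; MSW = 505.545/21 = 24.0736
F = MSB/MSW = 7.5064
df = (2, 21)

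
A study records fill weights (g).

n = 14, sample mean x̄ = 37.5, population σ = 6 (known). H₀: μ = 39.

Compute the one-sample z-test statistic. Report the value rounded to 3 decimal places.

test statistic = -0.935

SE = σ/√n = 6/√14 = 1.6036
z = (x̄−μ₀)/SE = (37.5−39)/1.6036 = -0.9354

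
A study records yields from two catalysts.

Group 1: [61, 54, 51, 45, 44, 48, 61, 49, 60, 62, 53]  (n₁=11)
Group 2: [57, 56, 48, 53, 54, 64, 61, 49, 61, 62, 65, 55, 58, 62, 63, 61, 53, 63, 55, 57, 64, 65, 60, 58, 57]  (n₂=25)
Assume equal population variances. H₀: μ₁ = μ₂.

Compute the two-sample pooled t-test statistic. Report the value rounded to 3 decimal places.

x̄₁=53.455, s₁=6.684, n₁=11
x̄₂=58.440, s₂=4.788, n₂=25
s_p² = [10·6.684² + 24·4.788²]/34 = 29.3202
SE = √(s_p²·(1/11+1/25)) = 1.9592
t = (53.455−58.440)/1.9592 = -2.5447
df = 34

test statistic = -2.545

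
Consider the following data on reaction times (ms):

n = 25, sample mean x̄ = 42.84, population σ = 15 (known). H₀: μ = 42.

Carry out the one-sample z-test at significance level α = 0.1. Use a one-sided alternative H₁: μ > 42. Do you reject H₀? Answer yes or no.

reject H₀: no

SE = σ/√n = 15/√25 = 3.0000
z = (x̄−μ₀)/SE = (42.84−42)/3.0000 = 0.2800
p-value (one-sided, H₁ greater) = 0.38974
At α=0.1: p ≥ α → fail to reject H₀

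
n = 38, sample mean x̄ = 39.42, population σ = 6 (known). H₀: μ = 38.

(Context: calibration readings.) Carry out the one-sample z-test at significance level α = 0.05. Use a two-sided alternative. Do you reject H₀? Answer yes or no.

SE = σ/√n = 6/√38 = 0.9733
z = (x̄−μ₀)/SE = (39.42−38)/0.9733 = 1.4589
p-value (two-sided) = 0.14459
At α=0.05: p ≥ α → fail to reject H₀

reject H₀: no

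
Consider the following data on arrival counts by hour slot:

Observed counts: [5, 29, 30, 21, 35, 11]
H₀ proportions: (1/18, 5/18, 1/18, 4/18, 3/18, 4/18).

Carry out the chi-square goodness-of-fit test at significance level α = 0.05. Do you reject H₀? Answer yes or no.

reject H₀: yes

n = 131; E_i = n·p_i = [7.28, 36.39, 7.28, 29.11, 21.83, 29.11]
χ² = (5−7.28)²/7.28 + (29−36.39)²/36.39 + (30−7.28)²/7.28 + (21−29.11)²/29.11 + (35−21.83)²/21.83 + (11−29.11)²/29.11 = 94.6229
df = 5
p-value (upper-tail) = 0.00000
At α=0.05: p < α → reject H₀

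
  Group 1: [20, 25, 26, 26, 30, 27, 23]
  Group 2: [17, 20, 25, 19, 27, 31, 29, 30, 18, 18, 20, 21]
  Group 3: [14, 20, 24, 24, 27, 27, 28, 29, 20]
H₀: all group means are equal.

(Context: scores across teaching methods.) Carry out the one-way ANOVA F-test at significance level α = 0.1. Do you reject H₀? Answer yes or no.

Group means [25.29, 22.92, 23.67], grand mean 23.750
SSB = Σnᵢ(x̄ᵢ−x̄)² = 24.905; SSW = ΣΣ(x−x̄ᵢ)² = 542.345
MSB = 24.905/2 = 12.4524; MSW = 542.345/25 = 21.6938
F = MSB/MSW = 0.5740
df = (2, 25)
p-value (upper-tail) = 0.57051
At α=0.1: p ≥ α → fail to reject H₀

reject H₀: no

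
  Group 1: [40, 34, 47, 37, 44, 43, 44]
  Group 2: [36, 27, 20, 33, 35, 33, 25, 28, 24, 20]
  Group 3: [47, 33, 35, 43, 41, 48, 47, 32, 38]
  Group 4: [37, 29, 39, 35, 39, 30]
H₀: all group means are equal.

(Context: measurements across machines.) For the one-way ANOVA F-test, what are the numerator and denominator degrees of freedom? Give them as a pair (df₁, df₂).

k = 4 groups, N = 32 total
df = (k−1, N−k) = (4−1, 32−4) = (3, 28)

degrees of freedom = [3, 28]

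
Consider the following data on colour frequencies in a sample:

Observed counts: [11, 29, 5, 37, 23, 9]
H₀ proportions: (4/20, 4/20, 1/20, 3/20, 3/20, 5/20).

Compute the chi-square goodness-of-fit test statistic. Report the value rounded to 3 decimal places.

test statistic = 46.415

n = 114; E_i = n·p_i = [22.80, 22.80, 5.70, 17.10, 17.10, 28.50]
χ² = (11−22.80)²/22.80 + (29−22.80)²/22.80 + (5−5.70)²/5.70 + (37−17.10)²/17.10 + (23−17.10)²/17.10 + (9−28.50)²/28.50 = 46.4152
df = 5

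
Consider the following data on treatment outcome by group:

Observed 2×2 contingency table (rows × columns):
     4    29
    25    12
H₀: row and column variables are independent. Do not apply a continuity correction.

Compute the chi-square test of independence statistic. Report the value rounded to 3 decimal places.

test statistic = 22.099

Row totals [33, 37], col totals [29, 41], n=70
χ² = (4−13.67)²/13.67 + (29−19.33)²/19.33 + (25−15.33)²/15.33 + (12−21.67)²/21.67 = 22.0993
df = 1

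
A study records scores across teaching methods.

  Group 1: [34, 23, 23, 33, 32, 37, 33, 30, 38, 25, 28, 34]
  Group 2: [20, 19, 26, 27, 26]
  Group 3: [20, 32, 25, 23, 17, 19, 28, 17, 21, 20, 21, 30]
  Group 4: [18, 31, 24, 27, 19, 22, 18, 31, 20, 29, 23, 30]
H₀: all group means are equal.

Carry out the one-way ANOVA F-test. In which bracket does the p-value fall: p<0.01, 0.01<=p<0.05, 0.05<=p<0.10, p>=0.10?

p-value bracket: p<0.01

Group means [30.83, 23.60, 22.75, 24.33], grand mean 25.683
SSB = Σnᵢ(x̄ᵢ−x̄)² = 465.095; SSW = ΣΣ(x−x̄ᵢ)² = 899.783
MSB = 465.095/3 = 155.0316; MSW = 899.783/37 = 24.3185
F = MSB/MSW = 6.3751
df = (3, 37)
p-value (upper-tail) = 0.00136
→ bracket: p<0.01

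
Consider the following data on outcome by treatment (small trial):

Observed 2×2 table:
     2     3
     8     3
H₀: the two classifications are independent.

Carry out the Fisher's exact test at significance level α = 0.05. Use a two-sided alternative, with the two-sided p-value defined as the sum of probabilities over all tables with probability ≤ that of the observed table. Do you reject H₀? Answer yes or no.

Margins: r₁=5, r₂=11, c₁=10, c₂=6, n=16
p_obs = C(5,2)·C(11,8)/C(16,10); sum pmf over tables with pmf ≤ p_obs
p-value (two-sided) = 0.29945
At α=0.05: p ≥ α → fail to reject H₀

reject H₀: no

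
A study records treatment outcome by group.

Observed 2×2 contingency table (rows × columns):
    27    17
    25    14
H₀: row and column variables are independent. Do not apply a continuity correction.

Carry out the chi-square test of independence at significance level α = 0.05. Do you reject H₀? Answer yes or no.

reject H₀: no

Row totals [44, 39], col totals [52, 31], n=83
χ² = (27−27.57)²/27.57 + (17−16.43)²/16.43 + (25−24.43)²/24.43 + (14−14.57)²/14.57 = 0.0663
df = 1
p-value (upper-tail) = 0.79683
At α=0.05: p ≥ α → fail to reject H₀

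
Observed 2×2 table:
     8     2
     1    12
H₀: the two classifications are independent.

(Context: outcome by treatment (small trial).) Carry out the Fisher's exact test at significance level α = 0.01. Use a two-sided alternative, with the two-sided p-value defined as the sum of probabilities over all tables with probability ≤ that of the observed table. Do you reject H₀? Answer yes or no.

reject H₀: yes

Margins: r₁=10, r₂=13, c₁=9, c₂=14, n=23
p_obs = C(10,8)·C(13,1)/C(23,9); sum pmf over tables with pmf ≤ p_obs
p-value (two-sided) = 0.00073
At α=0.01: p < α → reject H₀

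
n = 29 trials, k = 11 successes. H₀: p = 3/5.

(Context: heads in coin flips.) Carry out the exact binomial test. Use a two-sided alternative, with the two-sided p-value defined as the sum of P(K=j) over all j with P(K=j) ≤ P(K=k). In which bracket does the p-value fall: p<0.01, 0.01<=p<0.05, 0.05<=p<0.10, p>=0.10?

Exact binomial: n=29, k=11, p₀=3/5=0.6000
P(X=j) = C(n,j)·p₀^j·(1−p₀)^(n−j); p = Σ P(X=j) over j with P(X=j) ≤ P(X=11)
p-value (two-sided) = 0.02144
→ bracket: 0.01<=p<0.05

p-value bracket: 0.01<=p<0.05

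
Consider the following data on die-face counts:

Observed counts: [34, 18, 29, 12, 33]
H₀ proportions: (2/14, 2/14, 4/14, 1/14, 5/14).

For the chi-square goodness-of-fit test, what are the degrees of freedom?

degrees of freedom = 4

df = k − 1 = 5 − 1 = 4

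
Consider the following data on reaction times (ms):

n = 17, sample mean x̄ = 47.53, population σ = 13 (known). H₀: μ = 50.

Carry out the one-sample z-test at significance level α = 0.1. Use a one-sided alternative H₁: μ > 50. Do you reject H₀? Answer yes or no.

reject H₀: no

SE = σ/√n = 13/√17 = 3.1530
z = (x̄−μ₀)/SE = (47.53−50)/3.1530 = -0.7834
p-value (one-sided, H₁ greater) = 0.78330
At α=0.1: p ≥ α → fail to reject H₀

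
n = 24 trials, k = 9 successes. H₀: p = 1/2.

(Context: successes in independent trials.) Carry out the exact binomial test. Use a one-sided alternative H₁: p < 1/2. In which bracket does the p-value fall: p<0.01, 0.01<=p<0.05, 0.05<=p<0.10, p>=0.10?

p-value bracket: p>=0.10

Exact binomial: n=24, k=9, p₀=1/2=0.5000
P(X≤9) from Σ C(n,i)·p₀^i·(1−p₀)^(n−i)
p-value (one-sided, H₁ less) = 0.15373
→ bracket: p>=0.10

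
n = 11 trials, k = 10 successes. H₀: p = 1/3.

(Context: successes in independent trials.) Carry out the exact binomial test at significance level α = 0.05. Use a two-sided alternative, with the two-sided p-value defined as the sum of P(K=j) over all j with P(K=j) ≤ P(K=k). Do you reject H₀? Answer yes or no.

reject H₀: yes

Exact binomial: n=11, k=10, p₀=1/3=0.3333
P(X=j) = C(n,j)·p₀^j·(1−p₀)^(n−j); p = Σ P(X=j) over j with P(X=j) ≤ P(X=10)
p-value (two-sided) = 0.00013
At α=0.05: p < α → reject H₀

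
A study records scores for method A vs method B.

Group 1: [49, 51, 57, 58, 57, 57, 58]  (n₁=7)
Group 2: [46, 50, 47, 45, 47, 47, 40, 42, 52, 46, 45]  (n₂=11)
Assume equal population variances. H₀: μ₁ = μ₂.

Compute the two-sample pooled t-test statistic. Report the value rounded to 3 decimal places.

x̄₁=55.286, s₁=3.684, n₁=7
x̄₂=46.091, s₂=3.300, n₂=11
s_p² = [6·3.684² + 10·3.300²]/16 = 11.8961
SE = √(s_p²·(1/7+1/11)) = 1.6676
t = (55.286−46.091)/1.6676 = 5.5138
df = 16

test statistic = 5.514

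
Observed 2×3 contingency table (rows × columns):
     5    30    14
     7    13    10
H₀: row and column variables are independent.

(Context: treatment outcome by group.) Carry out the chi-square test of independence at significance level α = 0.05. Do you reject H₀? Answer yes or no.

reject H₀: no

Row totals [49, 30], col totals [12, 43, 24], n=79
χ² = (5−7.44)²/7.44 + (30−26.67)²/26.67 + (14−14.89)²/14.89 + (7−4.56)²/4.56 + (13−16.33)²/16.33 + (10−9.11)²/9.11 = 3.3448
df = 2
p-value (upper-tail) = 0.18780
At α=0.05: p ≥ α → fail to reject H₀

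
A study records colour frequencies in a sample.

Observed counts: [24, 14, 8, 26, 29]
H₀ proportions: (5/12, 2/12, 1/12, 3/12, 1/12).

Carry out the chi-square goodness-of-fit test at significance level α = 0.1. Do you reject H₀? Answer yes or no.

reject H₀: yes

n = 101; E_i = n·p_i = [42.08, 16.83, 8.42, 25.25, 8.42]
χ² = (24−42.08)²/42.08 + (14−16.83)²/16.83 + (8−8.42)²/8.42 + (26−25.25)²/25.25 + (29−8.42)²/8.42 = 58.6277
df = 4
p-value (upper-tail) = 0.00000
At α=0.1: p < α → reject H₀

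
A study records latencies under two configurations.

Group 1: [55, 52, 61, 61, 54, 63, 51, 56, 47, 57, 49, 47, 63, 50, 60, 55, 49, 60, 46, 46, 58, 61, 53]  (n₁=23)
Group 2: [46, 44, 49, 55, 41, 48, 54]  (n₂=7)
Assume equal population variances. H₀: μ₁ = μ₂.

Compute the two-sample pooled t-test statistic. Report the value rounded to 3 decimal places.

test statistic = 2.656

x̄₁=54.522, s₁=5.688, n₁=23
x̄₂=48.143, s₂=5.080, n₂=7
s_p² = [22·5.688² + 6·5.080²]/28 = 30.9499
SE = √(s_p²·(1/23+1/7)) = 2.4015
t = (54.522−48.143)/2.4015 = 2.6562
df = 28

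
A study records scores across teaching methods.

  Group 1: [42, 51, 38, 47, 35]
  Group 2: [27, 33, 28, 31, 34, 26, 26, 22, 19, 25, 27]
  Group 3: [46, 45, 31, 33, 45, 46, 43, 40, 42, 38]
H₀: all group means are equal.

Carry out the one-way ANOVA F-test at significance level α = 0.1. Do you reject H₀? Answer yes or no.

reject H₀: yes

Group means [42.60, 27.09, 40.90], grand mean 35.385
SSB = Σnᵢ(x̄ᵢ−x̄)² = 1321.145; SSW = ΣΣ(x−x̄ᵢ)² = 627.009
MSB = 1321.145/2 = 660.5724; MSW = 627.009/23 = 27.2613
F = MSB/MSW = 24.2312
df = (2, 23)
p-value (upper-tail) = 0.00000
At α=0.1: p < α → reject H₀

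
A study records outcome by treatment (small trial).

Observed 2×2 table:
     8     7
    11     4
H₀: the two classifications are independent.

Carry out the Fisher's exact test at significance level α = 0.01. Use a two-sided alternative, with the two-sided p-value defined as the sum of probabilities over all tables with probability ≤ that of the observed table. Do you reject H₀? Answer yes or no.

reject H₀: no

Margins: r₁=15, r₂=15, c₁=19, c₂=11, n=30
p_obs = C(15,8)·C(15,11)/C(30,19); sum pmf over tables with pmf ≤ p_obs
p-value (two-sided) = 0.44973
At α=0.01: p ≥ α → fail to reject H₀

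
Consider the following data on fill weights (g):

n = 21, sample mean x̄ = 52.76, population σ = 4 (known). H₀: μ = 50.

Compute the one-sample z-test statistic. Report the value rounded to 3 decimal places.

test statistic = 3.162

SE = σ/√n = 4/√21 = 0.8729
z = (x̄−μ₀)/SE = (52.76−50)/0.8729 = 3.1620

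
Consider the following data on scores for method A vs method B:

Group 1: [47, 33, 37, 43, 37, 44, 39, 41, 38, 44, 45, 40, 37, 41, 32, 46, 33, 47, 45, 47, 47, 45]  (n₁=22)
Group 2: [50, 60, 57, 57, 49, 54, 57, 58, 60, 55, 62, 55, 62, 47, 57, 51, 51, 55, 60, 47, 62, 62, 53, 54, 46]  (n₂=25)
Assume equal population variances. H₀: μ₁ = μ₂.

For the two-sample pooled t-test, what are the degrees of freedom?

df = n₁ + n₂ − 2 = 22 + 25 − 2 = 45

degrees of freedom = 45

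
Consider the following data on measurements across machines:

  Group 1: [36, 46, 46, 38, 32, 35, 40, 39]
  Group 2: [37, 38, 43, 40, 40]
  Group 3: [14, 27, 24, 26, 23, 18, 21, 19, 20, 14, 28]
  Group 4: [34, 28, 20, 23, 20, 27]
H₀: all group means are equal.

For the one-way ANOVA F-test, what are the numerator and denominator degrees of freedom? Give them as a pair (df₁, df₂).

degrees of freedom = [3, 26]

k = 4 groups, N = 30 total
df = (k−1, N−k) = (4−1, 30−4) = (3, 26)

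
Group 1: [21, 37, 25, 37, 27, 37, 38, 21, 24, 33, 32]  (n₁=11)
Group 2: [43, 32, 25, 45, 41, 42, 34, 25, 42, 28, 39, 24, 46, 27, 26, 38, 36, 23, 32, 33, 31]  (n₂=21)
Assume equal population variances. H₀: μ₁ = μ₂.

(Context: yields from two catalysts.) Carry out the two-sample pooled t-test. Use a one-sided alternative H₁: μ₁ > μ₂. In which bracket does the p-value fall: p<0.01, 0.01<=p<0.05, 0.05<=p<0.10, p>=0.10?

p-value bracket: p>=0.10

x̄₁=30.182, s₁=6.750, n₁=11
x̄₂=33.905, s₂=7.476, n₂=21
s_p² = [10·6.750² + 20·7.476²]/30 = 52.4482
SE = √(s_p²·(1/11+1/21)) = 2.6955
t = (30.182−33.905)/2.6955 = -1.3812
df = 30
p-value (one-sided, H₁ greater) = 0.91129
→ bracket: p>=0.10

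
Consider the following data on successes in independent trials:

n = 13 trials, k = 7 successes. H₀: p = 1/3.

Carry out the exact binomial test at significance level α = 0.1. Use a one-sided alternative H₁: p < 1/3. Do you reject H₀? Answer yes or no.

reject H₀: no

Exact binomial: n=13, k=7, p₀=1/3=0.3333
P(X≤7) from Σ C(n,i)·p₀^i·(1−p₀)^(n−i)
p-value (one-sided, H₁ less) = 0.96535
At α=0.1: p ≥ α → fail to reject H₀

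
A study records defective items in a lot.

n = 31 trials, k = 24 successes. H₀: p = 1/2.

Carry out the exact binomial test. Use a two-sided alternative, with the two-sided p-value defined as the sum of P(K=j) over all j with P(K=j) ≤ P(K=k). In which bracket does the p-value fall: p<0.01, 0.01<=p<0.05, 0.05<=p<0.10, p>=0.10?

p-value bracket: p<0.01

Exact binomial: n=31, k=24, p₀=1/2=0.5000
P(X=j) = C(n,j)·p₀^j·(1−p₀)^(n−j); p = Σ P(X=j) over j with P(X=j) ≤ P(X=24)
p-value (two-sided) = 0.00333
→ bracket: p<0.01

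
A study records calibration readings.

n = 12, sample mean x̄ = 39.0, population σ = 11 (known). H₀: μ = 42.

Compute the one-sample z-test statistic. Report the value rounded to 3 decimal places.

test statistic = -0.945

SE = σ/√n = 11/√12 = 3.1754
z = (x̄−μ₀)/SE = (39.0−42)/3.1754 = -0.9448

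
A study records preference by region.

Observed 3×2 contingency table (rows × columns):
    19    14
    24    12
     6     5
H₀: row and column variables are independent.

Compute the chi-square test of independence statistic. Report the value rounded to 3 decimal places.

test statistic = 0.841

Row totals [33, 36, 11], col totals [49, 31], n=80
χ² = (19−20.21)²/20.21 + (14−12.79)²/12.79 + (24−22.05)²/22.05 + (12−13.95)²/13.95 + (6−6.74)²/6.74 + (5−4.26)²/4.26 = 0.8411
df = 2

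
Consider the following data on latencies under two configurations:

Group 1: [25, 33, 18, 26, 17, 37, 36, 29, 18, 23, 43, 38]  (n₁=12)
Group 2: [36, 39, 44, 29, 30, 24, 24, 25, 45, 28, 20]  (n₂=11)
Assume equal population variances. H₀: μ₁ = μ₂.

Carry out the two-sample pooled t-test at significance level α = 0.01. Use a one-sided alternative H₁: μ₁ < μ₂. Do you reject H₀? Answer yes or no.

x̄₁=28.583, s₁=8.795, n₁=12
x̄₂=31.273, s₂=8.498, n₂=11
s_p² = [11·8.795² + 10·8.498²]/21 = 74.9095
SE = √(s_p²·(1/12+1/11)) = 3.6128
t = (28.583−31.273)/3.6128 = -0.7444
df = 21
p-value (one-sided, H₁ less) = 0.23244
At α=0.01: p ≥ α → fail to reject H₀

reject H₀: no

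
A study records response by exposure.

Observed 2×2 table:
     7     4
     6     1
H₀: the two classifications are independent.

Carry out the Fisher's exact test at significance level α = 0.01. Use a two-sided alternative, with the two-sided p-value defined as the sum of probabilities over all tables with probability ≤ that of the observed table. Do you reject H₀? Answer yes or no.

Margins: r₁=11, r₂=7, c₁=13, c₂=5, n=18
p_obs = C(11,7)·C(7,6)/C(18,13); sum pmf over tables with pmf ≤ p_obs
p-value (two-sided) = 0.59559
At α=0.01: p ≥ α → fail to reject H₀

reject H₀: no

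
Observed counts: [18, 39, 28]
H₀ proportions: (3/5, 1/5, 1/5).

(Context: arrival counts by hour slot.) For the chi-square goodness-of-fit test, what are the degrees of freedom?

df = k − 1 = 3 − 1 = 2

degrees of freedom = 2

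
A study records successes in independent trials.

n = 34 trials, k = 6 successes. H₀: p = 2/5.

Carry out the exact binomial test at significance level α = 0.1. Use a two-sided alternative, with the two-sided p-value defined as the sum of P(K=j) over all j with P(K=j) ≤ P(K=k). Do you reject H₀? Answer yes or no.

reject H₀: yes

Exact binomial: n=34, k=6, p₀=2/5=0.4000
P(X=j) = C(n,j)·p₀^j·(1−p₀)^(n−j); p = Σ P(X=j) over j with P(X=j) ≤ P(X=6)
p-value (two-sided) = 0.00788
At α=0.1: p < α → reject H₀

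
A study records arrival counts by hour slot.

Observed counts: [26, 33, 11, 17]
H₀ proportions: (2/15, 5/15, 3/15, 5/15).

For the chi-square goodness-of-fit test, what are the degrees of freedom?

degrees of freedom = 3

df = k − 1 = 4 − 1 = 3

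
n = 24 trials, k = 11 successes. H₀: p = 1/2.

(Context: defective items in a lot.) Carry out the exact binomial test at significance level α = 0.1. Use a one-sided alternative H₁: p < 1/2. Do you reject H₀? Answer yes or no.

reject H₀: no

Exact binomial: n=24, k=11, p₀=1/2=0.5000
P(X≤11) from Σ C(n,i)·p₀^i·(1−p₀)^(n−i)
p-value (one-sided, H₁ less) = 0.41941
At α=0.1: p ≥ α → fail to reject H₀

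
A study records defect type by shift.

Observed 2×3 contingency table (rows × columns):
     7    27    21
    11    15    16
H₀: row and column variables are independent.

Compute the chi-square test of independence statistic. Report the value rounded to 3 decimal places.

test statistic = 3.310

Row totals [55, 42], col totals [18, 42, 37], n=97
χ² = (7−10.21)²/10.21 + (27−23.81)²/23.81 + (21−20.98)²/20.98 + (11−7.79)²/7.79 + (15−18.19)²/18.19 + (16−16.02)²/16.02 = 3.3103
df = 2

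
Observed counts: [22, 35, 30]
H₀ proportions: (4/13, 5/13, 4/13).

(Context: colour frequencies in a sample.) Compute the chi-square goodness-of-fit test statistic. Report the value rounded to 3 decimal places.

test statistic = 1.310

n = 87; E_i = n·p_i = [26.77, 33.46, 26.77]
χ² = (22−26.77)²/26.77 + (35−33.46)²/33.46 + (30−26.77)²/26.77 = 1.3103
df = 2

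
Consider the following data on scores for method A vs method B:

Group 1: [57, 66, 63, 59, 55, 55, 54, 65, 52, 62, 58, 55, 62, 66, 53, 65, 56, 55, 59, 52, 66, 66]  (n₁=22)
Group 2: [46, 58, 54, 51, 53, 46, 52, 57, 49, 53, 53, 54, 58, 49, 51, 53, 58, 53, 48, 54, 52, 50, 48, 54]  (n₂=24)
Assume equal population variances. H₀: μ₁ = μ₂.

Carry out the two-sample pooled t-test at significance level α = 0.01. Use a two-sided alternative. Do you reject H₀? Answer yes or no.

x̄₁=59.136, s₁=5.064, n₁=22
x̄₂=52.250, s₂=3.492, n₂=24
s_p² = [21·5.064² + 23·3.492²]/44 = 18.6157
SE = √(s_p²·(1/22+1/24)) = 1.2735
t = (59.136−52.250)/1.2735 = 5.4074
df = 44
p-value (two-sided) = 0.00000
At α=0.01: p < α → reject H₀

reject H₀: yes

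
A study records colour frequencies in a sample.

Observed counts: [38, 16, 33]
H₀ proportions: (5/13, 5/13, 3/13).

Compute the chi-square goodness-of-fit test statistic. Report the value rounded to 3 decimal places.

n = 87; E_i = n·p_i = [33.46, 33.46, 20.08]
χ² = (38−33.46)²/33.46 + (16−33.46)²/33.46 + (33−20.08)²/20.08 = 18.0460
df = 2

test statistic = 18.046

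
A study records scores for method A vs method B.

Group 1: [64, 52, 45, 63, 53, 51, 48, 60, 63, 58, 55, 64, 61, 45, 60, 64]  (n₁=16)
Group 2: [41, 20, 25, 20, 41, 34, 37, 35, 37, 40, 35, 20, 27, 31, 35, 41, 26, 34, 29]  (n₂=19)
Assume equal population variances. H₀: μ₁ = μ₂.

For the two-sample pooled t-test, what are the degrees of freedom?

df = n₁ + n₂ − 2 = 16 + 19 − 2 = 33

degrees of freedom = 33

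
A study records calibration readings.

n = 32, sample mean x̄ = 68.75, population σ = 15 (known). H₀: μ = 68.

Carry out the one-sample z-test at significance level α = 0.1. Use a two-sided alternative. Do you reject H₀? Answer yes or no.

SE = σ/√n = 15/√32 = 2.6517
z = (x̄−μ₀)/SE = (68.75−68)/2.6517 = 0.2828
p-value (two-sided) = 0.77730
At α=0.1: p ≥ α → fail to reject H₀

reject H₀: no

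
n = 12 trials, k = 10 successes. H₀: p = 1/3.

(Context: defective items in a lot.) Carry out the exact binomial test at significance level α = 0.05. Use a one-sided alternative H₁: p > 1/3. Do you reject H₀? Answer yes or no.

reject H₀: yes

Exact binomial: n=12, k=10, p₀=1/3=0.3333
P(X≥10) from Σ C(n,i)·p₀^i·(1−p₀)^(n−i)
p-value (one-sided, H₁ greater) = 0.00054
At α=0.05: p < α → reject H₀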